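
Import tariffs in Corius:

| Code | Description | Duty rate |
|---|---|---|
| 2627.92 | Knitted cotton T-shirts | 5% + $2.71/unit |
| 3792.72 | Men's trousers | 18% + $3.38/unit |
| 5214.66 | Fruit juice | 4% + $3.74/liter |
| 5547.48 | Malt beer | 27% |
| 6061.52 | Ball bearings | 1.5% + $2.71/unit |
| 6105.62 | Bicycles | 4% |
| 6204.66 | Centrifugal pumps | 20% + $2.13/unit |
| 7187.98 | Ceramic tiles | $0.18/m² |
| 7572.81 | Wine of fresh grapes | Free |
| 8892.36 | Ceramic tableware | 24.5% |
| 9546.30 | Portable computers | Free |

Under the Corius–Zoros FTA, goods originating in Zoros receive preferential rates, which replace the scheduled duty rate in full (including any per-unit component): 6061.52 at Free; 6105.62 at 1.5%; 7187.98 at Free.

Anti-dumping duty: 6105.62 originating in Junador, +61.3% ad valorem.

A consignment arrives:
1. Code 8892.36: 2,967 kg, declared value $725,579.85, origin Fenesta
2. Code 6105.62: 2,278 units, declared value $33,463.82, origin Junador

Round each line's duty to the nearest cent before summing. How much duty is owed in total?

$199,618.93

Line 1 (8892.36, Fenesta, 2,967 kg, $725,579.85):
Base rate for 8892.36 is 24.5%.
Duty = $725,579.85 × 24.5% = $177,767.06.
Line 2 (6105.62, Junador, 2,278 units, $33,463.82):
Base rate for 6105.62 is 4%.
6105.62 has an FTA preferential rate, but origin Junador is not Zoros; base rate stands.
Additional duty on 6105.62 from Junador: +61.3%. Applied ad valorem rate: 4% + 61.3% = 65.3%.
Duty = $33,463.82 × 65.3% = $21,851.87.
Total = $177,767.06 + $21,851.87 = $199,618.93.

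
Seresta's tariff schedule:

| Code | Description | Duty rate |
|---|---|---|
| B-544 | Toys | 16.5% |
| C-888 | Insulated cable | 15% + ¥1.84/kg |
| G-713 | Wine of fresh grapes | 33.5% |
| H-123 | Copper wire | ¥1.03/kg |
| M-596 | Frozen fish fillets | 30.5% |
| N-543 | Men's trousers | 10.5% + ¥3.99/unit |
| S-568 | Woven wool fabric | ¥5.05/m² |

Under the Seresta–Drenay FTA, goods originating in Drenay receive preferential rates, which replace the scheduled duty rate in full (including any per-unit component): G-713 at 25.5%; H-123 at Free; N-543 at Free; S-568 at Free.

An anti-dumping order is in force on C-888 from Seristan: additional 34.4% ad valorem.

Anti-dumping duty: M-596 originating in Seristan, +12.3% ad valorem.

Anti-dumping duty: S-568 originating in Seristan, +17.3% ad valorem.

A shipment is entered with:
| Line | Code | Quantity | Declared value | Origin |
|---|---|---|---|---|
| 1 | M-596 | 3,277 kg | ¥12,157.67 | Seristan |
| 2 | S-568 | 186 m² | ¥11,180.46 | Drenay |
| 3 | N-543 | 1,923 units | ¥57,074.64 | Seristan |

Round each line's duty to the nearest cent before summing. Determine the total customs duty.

Line 1 (M-596, Seristan, 3,277 kg, ¥12,157.67):
Base rate for M-596 is 30.5%.
Additional duty on M-596 from Seristan: +12.3%. Applied ad valorem rate: 30.5% + 12.3% = 42.8%.
Duty = ¥12,157.67 × 42.8% = ¥5,203.48.
Line 2 (S-568, Drenay, 186 m², ¥11,180.46):
Base rate for S-568 is ¥5.05/m².
Origin Drenay qualifies under the Seresta–Drenay agreement and S-568 is covered: preferential rate Free applies instead.
The additional-duty order on S-568 targets Seristan, not Drenay; it does not apply.
Duty = ¥11,180.46 × 0% = ¥0.00.
Line 3 (N-543, Seristan, 1,923 units, ¥57,074.64):
Base rate for N-543 is 10.5% + ¥3.99/unit.
N-543 has an FTA preferential rate, but origin Seristan is not Drenay; base rate stands.
Duty = ¥57,074.64 × 10.5% + 1,923 × ¥3.99 = ¥13,665.61.
Total = ¥5,203.48 + ¥0.00 + ¥13,665.61 = ¥18,869.09.

¥18,869.09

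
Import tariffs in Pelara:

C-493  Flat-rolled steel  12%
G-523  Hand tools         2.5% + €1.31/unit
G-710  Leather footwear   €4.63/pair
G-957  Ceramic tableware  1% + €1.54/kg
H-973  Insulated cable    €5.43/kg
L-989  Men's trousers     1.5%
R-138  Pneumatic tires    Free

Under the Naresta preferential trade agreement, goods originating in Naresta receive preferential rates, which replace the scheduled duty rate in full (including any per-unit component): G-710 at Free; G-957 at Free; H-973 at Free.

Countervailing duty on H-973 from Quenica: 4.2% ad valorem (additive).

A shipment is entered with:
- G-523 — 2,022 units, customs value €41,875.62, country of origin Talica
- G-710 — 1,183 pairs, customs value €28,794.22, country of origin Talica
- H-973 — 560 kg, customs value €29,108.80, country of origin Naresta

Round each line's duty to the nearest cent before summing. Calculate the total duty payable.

€9,173.00

Line 1 (G-523, Talica, 2,022 units, €41,875.62):
Base rate for G-523 is 2.5% + €1.31/unit.
Duty = €41,875.62 × 2.5% + 2,022 × €1.31 = €3,695.71.
Line 2 (G-710, Talica, 1,183 pairs, €28,794.22):
Base rate for G-710 is €4.63/pair.
G-710 has an FTA preferential rate, but origin Talica is not Naresta; base rate stands.
Duty = 1,183 × €4.63 = €5,477.29.
Line 3 (H-973, Naresta, 560 kg, €29,108.80):
Base rate for H-973 is €5.43/kg.
Origin Naresta qualifies under the Pelara–Naresta agreement and H-973 is covered: preferential rate Free applies instead.
The additional-duty order on H-973 targets Quenica, not Naresta; it does not apply.
Duty = €29,108.80 × 0% = €0.00.
Total = €3,695.71 + €5,477.29 + €0.00 = €9,173.00.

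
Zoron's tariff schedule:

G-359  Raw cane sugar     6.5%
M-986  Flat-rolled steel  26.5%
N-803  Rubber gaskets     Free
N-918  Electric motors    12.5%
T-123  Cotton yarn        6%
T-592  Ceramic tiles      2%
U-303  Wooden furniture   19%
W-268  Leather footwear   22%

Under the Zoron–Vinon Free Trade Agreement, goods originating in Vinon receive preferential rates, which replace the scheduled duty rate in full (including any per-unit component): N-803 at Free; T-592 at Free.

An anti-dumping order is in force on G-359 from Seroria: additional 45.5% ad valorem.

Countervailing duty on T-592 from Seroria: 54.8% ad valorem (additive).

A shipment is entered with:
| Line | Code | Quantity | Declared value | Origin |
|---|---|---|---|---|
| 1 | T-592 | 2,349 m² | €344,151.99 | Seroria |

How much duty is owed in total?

€195,478.33

Line 1 (T-592, Seroria, 2,349 m², €344,151.99):
Base rate for T-592 is 2%.
T-592 has an FTA preferential rate, but origin Seroria is not Vinon; base rate stands.
Additional duty on T-592 from Seroria: +54.8%. Applied ad valorem rate: 2% + 54.8% = 56.8%.
Duty = €344,151.99 × 56.8% = €195,478.33.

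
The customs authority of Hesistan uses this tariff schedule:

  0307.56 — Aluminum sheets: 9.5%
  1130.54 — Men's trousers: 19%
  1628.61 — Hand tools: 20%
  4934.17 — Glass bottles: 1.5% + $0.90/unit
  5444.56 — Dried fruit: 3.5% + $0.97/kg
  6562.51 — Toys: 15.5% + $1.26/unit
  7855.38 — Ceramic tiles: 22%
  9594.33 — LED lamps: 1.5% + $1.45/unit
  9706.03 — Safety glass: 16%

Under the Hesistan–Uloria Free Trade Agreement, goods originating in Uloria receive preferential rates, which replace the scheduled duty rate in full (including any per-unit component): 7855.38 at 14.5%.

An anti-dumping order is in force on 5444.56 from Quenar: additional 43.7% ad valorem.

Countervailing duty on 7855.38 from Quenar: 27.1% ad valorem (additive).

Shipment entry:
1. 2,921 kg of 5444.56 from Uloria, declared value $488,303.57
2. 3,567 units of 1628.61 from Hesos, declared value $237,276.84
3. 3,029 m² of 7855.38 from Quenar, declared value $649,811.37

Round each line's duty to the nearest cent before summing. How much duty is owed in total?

$386,436.74

Line 1 (5444.56, Uloria, 2,921 kg, $488,303.57):
Base rate for 5444.56 is 3.5% + $0.97/kg.
Origin Uloria is the FTA partner but 5444.56 is not on the preference list; base rate stands.
The additional-duty order on 5444.56 targets Quenar, not Uloria; it does not apply.
Duty = $488,303.57 × 3.5% + 2,921 × $0.97 = $19,923.99.
Line 2 (1628.61, Hesos, 3,567 units, $237,276.84):
Base rate for 1628.61 is 20%.
Duty = $237,276.84 × 20% = $47,455.37.
Line 3 (7855.38, Quenar, 3,029 m², $649,811.37):
Base rate for 7855.38 is 22%.
7855.38 has an FTA preferential rate, but origin Quenar is not Uloria; base rate stands.
Additional duty on 7855.38 from Quenar: +27.1%. Applied ad valorem rate: 22% + 27.1% = 49.1%.
Duty = $649,811.37 × 49.1% = $319,057.38.
Total = $19,923.99 + $47,455.37 + $319,057.38 = $386,436.74.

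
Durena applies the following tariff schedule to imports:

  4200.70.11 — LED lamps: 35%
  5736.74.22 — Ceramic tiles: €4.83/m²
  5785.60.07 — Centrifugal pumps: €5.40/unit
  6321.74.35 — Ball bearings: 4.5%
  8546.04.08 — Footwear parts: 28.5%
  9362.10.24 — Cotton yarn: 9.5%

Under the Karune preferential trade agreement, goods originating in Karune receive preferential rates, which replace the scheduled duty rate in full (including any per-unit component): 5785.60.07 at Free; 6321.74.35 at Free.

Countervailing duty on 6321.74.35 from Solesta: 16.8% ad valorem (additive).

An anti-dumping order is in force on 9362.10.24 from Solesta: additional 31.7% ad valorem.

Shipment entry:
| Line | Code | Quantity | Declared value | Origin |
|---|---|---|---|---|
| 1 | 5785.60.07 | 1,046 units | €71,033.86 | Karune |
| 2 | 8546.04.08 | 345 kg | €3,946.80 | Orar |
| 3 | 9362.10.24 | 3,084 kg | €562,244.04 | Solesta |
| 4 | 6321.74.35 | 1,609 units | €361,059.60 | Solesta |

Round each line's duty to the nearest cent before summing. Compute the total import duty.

Line 1 (5785.60.07, Karune, 1,046 units, €71,033.86):
Base rate for 5785.60.07 is €5.40/unit.
Origin Karune qualifies under the Durena–Karune agreement and 5785.60.07 is covered: preferential rate Free applies instead.
Duty = €71,033.86 × 0% = €0.00.
Line 2 (8546.04.08, Orar, 345 kg, €3,946.80):
Base rate for 8546.04.08 is 28.5%.
Duty = €3,946.80 × 28.5% = €1,124.84.
Line 3 (9362.10.24, Solesta, 3,084 kg, €562,244.04):
Base rate for 9362.10.24 is 9.5%.
Additional duty on 9362.10.24 from Solesta: +31.7%. Applied ad valorem rate: 9.5% + 31.7% = 41.2%.
Duty = €562,244.04 × 41.2% = €231,644.54.
Line 4 (6321.74.35, Solesta, 1,609 units, €361,059.60):
Base rate for 6321.74.35 is 4.5%.
6321.74.35 has an FTA preferential rate, but origin Solesta is not Karune; base rate stands.
Additional duty on 6321.74.35 from Solesta: +16.8%. Applied ad valorem rate: 4.5% + 16.8% = 21.3%.
Duty = €361,059.60 × 21.3% = €76,905.69.
Total = €0.00 + €1,124.84 + €231,644.54 + €76,905.69 = €309,675.07.

€309,675.07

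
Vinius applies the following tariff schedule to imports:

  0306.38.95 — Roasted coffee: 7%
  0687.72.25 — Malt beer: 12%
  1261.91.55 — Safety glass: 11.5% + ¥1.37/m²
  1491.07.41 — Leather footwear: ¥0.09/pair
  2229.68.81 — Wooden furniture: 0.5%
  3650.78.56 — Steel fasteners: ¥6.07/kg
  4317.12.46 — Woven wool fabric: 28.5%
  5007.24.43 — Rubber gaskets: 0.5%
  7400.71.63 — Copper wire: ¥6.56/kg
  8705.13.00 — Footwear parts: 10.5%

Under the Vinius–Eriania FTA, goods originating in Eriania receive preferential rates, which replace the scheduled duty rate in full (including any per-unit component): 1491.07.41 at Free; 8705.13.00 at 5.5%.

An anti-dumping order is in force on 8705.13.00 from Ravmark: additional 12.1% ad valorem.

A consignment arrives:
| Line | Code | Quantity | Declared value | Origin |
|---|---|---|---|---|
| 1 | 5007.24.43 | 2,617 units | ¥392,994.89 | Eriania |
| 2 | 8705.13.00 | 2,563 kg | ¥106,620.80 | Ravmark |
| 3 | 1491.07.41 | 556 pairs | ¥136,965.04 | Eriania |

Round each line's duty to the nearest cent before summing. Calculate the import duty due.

¥26,061.27

Line 1 (5007.24.43, Eriania, 2,617 units, ¥392,994.89):
Base rate for 5007.24.43 is 0.5%.
Origin Eriania is the FTA partner but 5007.24.43 is not on the preference list; base rate stands.
Duty = ¥392,994.89 × 0.5% = ¥1,964.97.
Line 2 (8705.13.00, Ravmark, 2,563 kg, ¥106,620.80):
Base rate for 8705.13.00 is 10.5%.
8705.13.00 has an FTA preferential rate, but origin Ravmark is not Eriania; base rate stands.
Additional duty on 8705.13.00 from Ravmark: +12.1%. Applied ad valorem rate: 10.5% + 12.1% = 22.6%.
Duty = ¥106,620.80 × 22.6% = ¥24,096.30.
Line 3 (1491.07.41, Eriania, 556 pairs, ¥136,965.04):
Base rate for 1491.07.41 is ¥0.09/pair.
Origin Eriania qualifies under the Vinius–Eriania agreement and 1491.07.41 is covered: preferential rate Free applies instead.
Duty = ¥136,965.04 × 0% = ¥0.00.
Total = ¥1,964.97 + ¥24,096.30 + ¥0.00 = ¥26,061.27.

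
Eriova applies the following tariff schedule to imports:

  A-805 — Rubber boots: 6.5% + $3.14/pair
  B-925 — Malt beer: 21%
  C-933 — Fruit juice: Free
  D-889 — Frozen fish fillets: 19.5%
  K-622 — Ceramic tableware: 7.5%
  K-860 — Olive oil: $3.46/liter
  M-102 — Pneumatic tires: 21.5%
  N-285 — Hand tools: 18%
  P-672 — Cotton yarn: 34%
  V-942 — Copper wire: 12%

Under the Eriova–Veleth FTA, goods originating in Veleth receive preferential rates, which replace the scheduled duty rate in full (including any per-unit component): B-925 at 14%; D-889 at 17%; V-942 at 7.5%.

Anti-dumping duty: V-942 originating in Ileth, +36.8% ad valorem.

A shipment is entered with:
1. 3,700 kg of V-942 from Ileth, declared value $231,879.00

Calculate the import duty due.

Line 1 (V-942, Ileth, 3,700 kg, $231,879.00):
Base rate for V-942 is 12%.
V-942 has an FTA preferential rate, but origin Ileth is not Veleth; base rate stands.
Additional duty on V-942 from Ileth: +36.8%. Applied ad valorem rate: 12% + 36.8% = 48.8%.
Duty = $231,879.00 × 48.8% = $113,156.95.

$113,156.95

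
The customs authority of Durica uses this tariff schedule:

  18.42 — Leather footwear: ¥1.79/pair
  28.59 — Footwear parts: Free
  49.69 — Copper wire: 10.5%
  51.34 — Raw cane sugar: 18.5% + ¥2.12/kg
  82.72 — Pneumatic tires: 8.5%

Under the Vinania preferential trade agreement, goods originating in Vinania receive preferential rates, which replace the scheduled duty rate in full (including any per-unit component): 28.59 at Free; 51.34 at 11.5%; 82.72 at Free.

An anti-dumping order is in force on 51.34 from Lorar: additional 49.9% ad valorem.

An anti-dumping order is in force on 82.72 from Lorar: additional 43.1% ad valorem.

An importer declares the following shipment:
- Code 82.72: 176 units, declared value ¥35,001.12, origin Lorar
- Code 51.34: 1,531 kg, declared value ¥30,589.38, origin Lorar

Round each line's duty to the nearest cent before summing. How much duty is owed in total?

¥42,229.44

Line 1 (82.72, Lorar, 176 units, ¥35,001.12):
Base rate for 82.72 is 8.5%.
82.72 has an FTA preferential rate, but origin Lorar is not Vinania; base rate stands.
Additional duty on 82.72 from Lorar: +43.1%. Applied ad valorem rate: 8.5% + 43.1% = 51.6%.
Duty = ¥35,001.12 × 51.6% = ¥18,060.58.
Line 2 (51.34, Lorar, 1,531 kg, ¥30,589.38):
Base rate for 51.34 is 18.5% + ¥2.12/kg.
51.34 has an FTA preferential rate, but origin Lorar is not Vinania; base rate stands.
Additional duty on 51.34 from Lorar: +49.9%. Applied ad valorem rate: 18.5% + 49.9% = 68.4%.
Duty = ¥30,589.38 × 68.4% + 1,531 × ¥2.12 = ¥24,168.86.
Total = ¥18,060.58 + ¥24,168.86 = ¥42,229.44.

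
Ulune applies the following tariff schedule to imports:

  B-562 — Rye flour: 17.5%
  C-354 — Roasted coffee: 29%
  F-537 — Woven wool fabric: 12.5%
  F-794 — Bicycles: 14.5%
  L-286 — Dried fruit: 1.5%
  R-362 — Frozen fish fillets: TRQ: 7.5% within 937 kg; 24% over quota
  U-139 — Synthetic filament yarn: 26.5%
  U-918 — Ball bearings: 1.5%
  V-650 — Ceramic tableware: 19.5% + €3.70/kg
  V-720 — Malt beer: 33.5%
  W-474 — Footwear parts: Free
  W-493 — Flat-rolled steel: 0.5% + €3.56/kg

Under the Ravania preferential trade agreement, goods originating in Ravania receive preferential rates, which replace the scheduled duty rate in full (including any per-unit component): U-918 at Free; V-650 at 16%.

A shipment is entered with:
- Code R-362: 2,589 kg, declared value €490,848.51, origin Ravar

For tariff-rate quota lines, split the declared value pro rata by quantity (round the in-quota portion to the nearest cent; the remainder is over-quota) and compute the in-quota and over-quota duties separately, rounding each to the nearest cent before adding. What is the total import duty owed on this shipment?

€88,492.08

Line 1 (R-362, Ravar, 2,589 kg, €490,848.51):
Code R-362 is under a tariff-rate quota (threshold 937 kg). In-quota: 937 kg at 7.5%; over-quota: 1,652 kg at 24%.
Pro-rata value split: in-quota = €490,848.51 × 937/2,589 = €177,645.83; over-quota = €490,848.51 − €177,645.83 = €313,202.68.
In-quota duty = €177,645.83 × 7.5% = €13,323.44. Over-quota duty = €313,202.68 × 24% = €75,168.64.
Line duty = €13,323.44 + €75,168.64 = €88,492.08.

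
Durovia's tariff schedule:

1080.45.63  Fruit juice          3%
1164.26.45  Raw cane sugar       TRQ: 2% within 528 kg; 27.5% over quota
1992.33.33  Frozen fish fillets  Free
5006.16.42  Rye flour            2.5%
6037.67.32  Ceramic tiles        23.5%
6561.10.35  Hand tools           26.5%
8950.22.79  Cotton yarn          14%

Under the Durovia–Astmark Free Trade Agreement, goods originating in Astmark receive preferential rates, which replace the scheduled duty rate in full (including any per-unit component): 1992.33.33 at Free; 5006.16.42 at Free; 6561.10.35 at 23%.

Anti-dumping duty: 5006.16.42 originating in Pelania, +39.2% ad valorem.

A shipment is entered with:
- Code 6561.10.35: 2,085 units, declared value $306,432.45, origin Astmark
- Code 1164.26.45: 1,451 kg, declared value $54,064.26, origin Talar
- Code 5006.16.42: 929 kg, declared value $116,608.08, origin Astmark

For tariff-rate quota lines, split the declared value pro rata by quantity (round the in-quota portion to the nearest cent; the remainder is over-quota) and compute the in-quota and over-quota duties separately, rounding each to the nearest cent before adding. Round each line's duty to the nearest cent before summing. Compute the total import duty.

$80,330.45

Line 1 (6561.10.35, Astmark, 2,085 units, $306,432.45):
Base rate for 6561.10.35 is 26.5%.
Origin Astmark qualifies under the Durovia–Astmark agreement and 6561.10.35 is covered: preferential rate 23% applies instead.
Duty = $306,432.45 × 23% = $70,479.46.
Line 2 (1164.26.45, Talar, 1,451 kg, $54,064.26):
Code 1164.26.45 is under a tariff-rate quota (threshold 528 kg). In-quota: 528 kg at 2%; over-quota: 923 kg at 27.5%.
Pro-rata value split: in-quota = $54,064.26 × 528/1,451 = $19,673.28; over-quota = $54,064.26 − $19,673.28 = $34,390.98.
In-quota duty = $19,673.28 × 2% = $393.47. Over-quota duty = $34,390.98 × 27.5% = $9,457.52.
Line duty = $393.47 + $9,457.52 = $9,850.99.
Line 3 (5006.16.42, Astmark, 929 kg, $116,608.08):
Base rate for 5006.16.42 is 2.5%.
Origin Astmark qualifies under the Durovia–Astmark agreement and 5006.16.42 is covered: preferential rate Free applies instead.
The additional-duty order on 5006.16.42 targets Pelania, not Astmark; it does not apply.
Duty = $116,608.08 × 0% = $0.00.
Total = $70,479.46 + $9,850.99 + $0.00 = $80,330.45.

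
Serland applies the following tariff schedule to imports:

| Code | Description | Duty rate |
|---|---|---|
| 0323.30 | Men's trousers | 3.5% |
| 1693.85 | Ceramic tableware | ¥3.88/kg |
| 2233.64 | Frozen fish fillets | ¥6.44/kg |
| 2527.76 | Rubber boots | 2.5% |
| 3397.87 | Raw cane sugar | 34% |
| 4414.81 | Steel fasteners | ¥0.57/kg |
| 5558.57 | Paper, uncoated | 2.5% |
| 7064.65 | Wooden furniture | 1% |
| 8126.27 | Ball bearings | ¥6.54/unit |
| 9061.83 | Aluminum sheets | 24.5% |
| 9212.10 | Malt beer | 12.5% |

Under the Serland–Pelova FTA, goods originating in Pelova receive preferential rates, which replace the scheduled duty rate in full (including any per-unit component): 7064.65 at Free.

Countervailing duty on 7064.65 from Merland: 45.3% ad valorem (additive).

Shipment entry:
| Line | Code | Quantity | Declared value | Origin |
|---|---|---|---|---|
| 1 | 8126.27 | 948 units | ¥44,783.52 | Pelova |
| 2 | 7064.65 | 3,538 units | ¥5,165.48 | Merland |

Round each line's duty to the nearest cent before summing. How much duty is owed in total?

¥8,591.54

Line 1 (8126.27, Pelova, 948 units, ¥44,783.52):
Base rate for 8126.27 is ¥6.54/unit.
Origin Pelova is the FTA partner but 8126.27 is not on the preference list; base rate stands.
Duty = 948 × ¥6.54 = ¥6,199.92.
Line 2 (7064.65, Merland, 3,538 units, ¥5,165.48):
Base rate for 7064.65 is 1%.
7064.65 has an FTA preferential rate, but origin Merland is not Pelova; base rate stands.
Additional duty on 7064.65 from Merland: +45.3%. Applied ad valorem rate: 1% + 45.3% = 46.3%.
Duty = ¥5,165.48 × 46.3% = ¥2,391.62.
Total = ¥6,199.92 + ¥2,391.62 = ¥8,591.54.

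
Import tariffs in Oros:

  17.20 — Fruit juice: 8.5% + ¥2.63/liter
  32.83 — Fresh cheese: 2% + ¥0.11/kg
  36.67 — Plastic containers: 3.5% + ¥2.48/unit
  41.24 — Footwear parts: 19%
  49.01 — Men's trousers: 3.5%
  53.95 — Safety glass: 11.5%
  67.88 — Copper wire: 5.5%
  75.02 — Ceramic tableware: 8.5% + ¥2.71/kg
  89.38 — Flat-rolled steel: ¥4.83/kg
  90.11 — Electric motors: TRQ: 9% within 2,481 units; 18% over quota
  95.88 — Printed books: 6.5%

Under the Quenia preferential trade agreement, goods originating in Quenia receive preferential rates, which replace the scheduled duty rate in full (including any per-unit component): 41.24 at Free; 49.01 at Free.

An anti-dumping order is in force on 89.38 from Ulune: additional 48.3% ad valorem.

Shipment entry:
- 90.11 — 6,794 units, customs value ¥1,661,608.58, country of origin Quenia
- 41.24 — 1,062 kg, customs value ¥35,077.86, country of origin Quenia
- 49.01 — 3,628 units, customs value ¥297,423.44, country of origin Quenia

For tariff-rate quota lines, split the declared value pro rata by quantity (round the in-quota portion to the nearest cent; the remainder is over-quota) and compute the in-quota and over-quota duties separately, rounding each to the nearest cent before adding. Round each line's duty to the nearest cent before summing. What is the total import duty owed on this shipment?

Line 1 (90.11, Quenia, 6,794 units, ¥1,661,608.58):
Code 90.11 is under a tariff-rate quota (threshold 2,481 units). In-quota: 2,481 units at 9%; over-quota: 4,313 units at 18%.
Pro-rata value split: in-quota = ¥1,661,608.58 × 2,481/6,794 = ¥606,778.17; over-quota = ¥1,661,608.58 − ¥606,778.17 = ¥1,054,830.41.
In-quota duty = ¥606,778.17 × 9% = ¥54,610.04. Over-quota duty = ¥1,054,830.41 × 18% = ¥189,869.47.
Line duty = ¥54,610.04 + ¥189,869.47 = ¥244,479.51.
Line 2 (41.24, Quenia, 1,062 kg, ¥35,077.86):
Base rate for 41.24 is 19%.
Origin Quenia qualifies under the Oros–Quenia agreement and 41.24 is covered: preferential rate Free applies instead.
Duty = ¥35,077.86 × 0% = ¥0.00.
Line 3 (49.01, Quenia, 3,628 units, ¥297,423.44):
Base rate for 49.01 is 3.5%.
Origin Quenia qualifies under the Oros–Quenia agreement and 49.01 is covered: preferential rate Free applies instead.
Duty = ¥297,423.44 × 0% = ¥0.00.
Total = ¥244,479.51 + ¥0.00 + ¥0.00 = ¥244,479.51.

¥244,479.51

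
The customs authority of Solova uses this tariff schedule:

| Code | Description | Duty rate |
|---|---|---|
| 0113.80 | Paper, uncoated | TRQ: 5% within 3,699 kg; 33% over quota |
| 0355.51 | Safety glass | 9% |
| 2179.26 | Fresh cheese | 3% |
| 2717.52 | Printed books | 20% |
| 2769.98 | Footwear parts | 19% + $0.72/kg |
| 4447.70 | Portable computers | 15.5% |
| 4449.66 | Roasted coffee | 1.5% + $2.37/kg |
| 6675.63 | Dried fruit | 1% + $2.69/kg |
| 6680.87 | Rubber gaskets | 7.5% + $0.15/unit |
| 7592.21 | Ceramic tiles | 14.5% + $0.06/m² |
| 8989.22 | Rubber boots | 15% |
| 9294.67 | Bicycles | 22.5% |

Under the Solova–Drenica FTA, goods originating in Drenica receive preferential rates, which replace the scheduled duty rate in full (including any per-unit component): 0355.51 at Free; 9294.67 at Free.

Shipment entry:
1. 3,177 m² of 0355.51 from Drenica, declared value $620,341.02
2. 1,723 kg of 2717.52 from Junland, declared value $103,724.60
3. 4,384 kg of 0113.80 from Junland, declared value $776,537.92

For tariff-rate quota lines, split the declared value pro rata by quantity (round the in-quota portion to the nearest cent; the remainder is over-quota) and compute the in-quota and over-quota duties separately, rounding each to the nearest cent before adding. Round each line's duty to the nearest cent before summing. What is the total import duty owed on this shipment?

$93,545.35

Line 1 (0355.51, Drenica, 3,177 m², $620,341.02):
Base rate for 0355.51 is 9%.
Origin Drenica qualifies under the Solova–Drenica agreement and 0355.51 is covered: preferential rate Free applies instead.
Duty = $620,341.02 × 0% = $0.00.
Line 2 (2717.52, Junland, 1,723 kg, $103,724.60):
Base rate for 2717.52 is 20%.
Duty = $103,724.60 × 20% = $20,744.92.
Line 3 (0113.80, Junland, 4,384 kg, $776,537.92):
Code 0113.80 is under a tariff-rate quota (threshold 3,699 kg). In-quota: 3,699 kg at 5%; over-quota: 685 kg at 33%.
Pro-rata value split: in-quota = $776,537.92 × 3,699/4,384 = $655,203.87; over-quota = $776,537.92 − $655,203.87 = $121,334.05.
In-quota duty = $655,203.87 × 5% = $32,760.19. Over-quota duty = $121,334.05 × 33% = $40,040.24.
Line duty = $32,760.19 + $40,040.24 = $72,800.43.
Total = $0.00 + $20,744.92 + $72,800.43 = $93,545.35.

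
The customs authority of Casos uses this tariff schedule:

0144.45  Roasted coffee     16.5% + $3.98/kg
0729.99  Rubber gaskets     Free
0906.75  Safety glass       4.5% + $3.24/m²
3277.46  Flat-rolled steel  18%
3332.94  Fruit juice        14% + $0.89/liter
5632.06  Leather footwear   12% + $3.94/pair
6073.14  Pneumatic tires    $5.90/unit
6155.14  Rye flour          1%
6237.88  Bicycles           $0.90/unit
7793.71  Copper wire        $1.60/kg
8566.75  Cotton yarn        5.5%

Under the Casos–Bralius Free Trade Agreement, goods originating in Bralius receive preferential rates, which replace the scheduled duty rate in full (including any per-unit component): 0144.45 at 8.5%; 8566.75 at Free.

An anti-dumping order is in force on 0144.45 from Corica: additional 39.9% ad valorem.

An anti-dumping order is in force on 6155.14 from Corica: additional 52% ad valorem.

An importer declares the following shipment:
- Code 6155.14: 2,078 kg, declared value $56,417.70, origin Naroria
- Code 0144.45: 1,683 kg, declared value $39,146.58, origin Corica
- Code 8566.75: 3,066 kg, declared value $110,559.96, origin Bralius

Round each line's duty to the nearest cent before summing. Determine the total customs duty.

Line 1 (6155.14, Naroria, 2,078 kg, $56,417.70):
Base rate for 6155.14 is 1%.
The additional-duty order on 6155.14 targets Corica, not Naroria; it does not apply.
Duty = $56,417.70 × 1% = $564.18.
Line 2 (0144.45, Corica, 1,683 kg, $39,146.58):
Base rate for 0144.45 is 16.5% + $3.98/kg.
0144.45 has an FTA preferential rate, but origin Corica is not Bralius; base rate stands.
Additional duty on 0144.45 from Corica: +39.9%. Applied ad valorem rate: 16.5% + 39.9% = 56.4%.
Duty = $39,146.58 × 56.4% + 1,683 × $3.98 = $28,777.01.
Line 3 (8566.75, Bralius, 3,066 kg, $110,559.96):
Base rate for 8566.75 is 5.5%.
Origin Bralius qualifies under the Casos–Bralius agreement and 8566.75 is covered: preferential rate Free applies instead.
Duty = $110,559.96 × 0% = $0.00.
Total = $564.18 + $28,777.01 + $0.00 = $29,341.19.

$29,341.19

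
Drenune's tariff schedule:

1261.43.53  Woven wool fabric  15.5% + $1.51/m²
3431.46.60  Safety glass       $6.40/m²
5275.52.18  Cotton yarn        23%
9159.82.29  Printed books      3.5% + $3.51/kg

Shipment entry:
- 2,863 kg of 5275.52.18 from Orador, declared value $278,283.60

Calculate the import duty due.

Line 1 (5275.52.18, Orador, 2,863 kg, $278,283.60):
Base rate for 5275.52.18 is 23%.
Duty = $278,283.60 × 23% = $64,005.23.

$64,005.23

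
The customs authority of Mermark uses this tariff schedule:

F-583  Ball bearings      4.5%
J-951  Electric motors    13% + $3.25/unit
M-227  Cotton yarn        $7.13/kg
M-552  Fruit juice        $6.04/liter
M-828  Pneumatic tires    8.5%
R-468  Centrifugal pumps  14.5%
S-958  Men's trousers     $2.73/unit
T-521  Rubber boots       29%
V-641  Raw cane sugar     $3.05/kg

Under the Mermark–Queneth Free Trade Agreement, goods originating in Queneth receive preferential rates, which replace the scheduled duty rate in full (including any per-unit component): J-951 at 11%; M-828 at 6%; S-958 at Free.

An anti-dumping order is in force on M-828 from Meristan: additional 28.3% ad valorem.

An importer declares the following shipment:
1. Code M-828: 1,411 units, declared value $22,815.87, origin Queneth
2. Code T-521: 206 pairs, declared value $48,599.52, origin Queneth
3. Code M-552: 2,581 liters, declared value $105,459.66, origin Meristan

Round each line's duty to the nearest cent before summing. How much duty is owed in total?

$31,052.05

Line 1 (M-828, Queneth, 1,411 units, $22,815.87):
Base rate for M-828 is 8.5%.
Origin Queneth qualifies under the Mermark–Queneth agreement and M-828 is covered: preferential rate 6% applies instead.
The additional-duty order on M-828 targets Meristan, not Queneth; it does not apply.
Duty = $22,815.87 × 6% = $1,368.95.
Line 2 (T-521, Queneth, 206 pairs, $48,599.52):
Base rate for T-521 is 29%.
Origin Queneth is the FTA partner but T-521 is not on the preference list; base rate stands.
Duty = $48,599.52 × 29% = $14,093.86.
Line 3 (M-552, Meristan, 2,581 liters, $105,459.66):
Base rate for M-552 is $6.04/liter.
Duty = 2,581 × $6.04 = $15,589.24.
Total = $1,368.95 + $14,093.86 + $15,589.24 = $31,052.05.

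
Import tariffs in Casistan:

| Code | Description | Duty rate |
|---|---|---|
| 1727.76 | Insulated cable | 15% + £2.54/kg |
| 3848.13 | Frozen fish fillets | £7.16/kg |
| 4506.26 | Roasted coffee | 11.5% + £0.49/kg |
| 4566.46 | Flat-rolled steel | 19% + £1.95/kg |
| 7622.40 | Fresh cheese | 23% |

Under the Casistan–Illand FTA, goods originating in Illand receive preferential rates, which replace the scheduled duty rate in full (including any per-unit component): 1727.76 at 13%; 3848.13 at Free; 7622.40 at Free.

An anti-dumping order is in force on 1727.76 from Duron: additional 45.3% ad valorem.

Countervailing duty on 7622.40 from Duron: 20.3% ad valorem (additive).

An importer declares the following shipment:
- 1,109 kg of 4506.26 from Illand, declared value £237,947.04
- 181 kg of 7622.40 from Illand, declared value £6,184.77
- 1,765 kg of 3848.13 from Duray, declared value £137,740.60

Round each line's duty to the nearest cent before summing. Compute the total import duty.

£40,544.72

Line 1 (4506.26, Illand, 1,109 kg, £237,947.04):
Base rate for 4506.26 is 11.5% + £0.49/kg.
Origin Illand is the FTA partner but 4506.26 is not on the preference list; base rate stands.
Duty = £237,947.04 × 11.5% + 1,109 × £0.49 = £27,907.32.
Line 2 (7622.40, Illand, 181 kg, £6,184.77):
Base rate for 7622.40 is 23%.
Origin Illand qualifies under the Casistan–Illand agreement and 7622.40 is covered: preferential rate Free applies instead.
The additional-duty order on 7622.40 targets Duron, not Illand; it does not apply.
Duty = £6,184.77 × 0% = £0.00.
Line 3 (3848.13, Duray, 1,765 kg, £137,740.60):
Base rate for 3848.13 is £7.16/kg.
3848.13 has an FTA preferential rate, but origin Duray is not Illand; base rate stands.
Duty = 1,765 × £7.16 = £12,637.40.
Total = £27,907.32 + £0.00 + £12,637.40 = £40,544.72.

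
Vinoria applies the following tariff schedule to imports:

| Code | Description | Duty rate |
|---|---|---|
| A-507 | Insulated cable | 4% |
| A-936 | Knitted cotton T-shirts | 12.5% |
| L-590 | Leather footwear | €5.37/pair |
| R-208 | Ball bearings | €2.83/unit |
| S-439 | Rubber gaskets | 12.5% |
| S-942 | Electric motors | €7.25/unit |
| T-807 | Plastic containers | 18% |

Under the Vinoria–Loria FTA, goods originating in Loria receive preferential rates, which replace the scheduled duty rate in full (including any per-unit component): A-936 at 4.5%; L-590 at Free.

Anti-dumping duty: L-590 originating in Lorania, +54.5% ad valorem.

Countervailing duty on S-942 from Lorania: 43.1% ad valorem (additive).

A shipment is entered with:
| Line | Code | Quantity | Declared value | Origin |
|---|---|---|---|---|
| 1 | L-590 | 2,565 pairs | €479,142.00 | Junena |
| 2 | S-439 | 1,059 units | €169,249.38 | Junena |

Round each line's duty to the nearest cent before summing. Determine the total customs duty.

Line 1 (L-590, Junena, 2,565 pairs, €479,142.00):
Base rate for L-590 is €5.37/pair.
L-590 has an FTA preferential rate, but origin Junena is not Loria; base rate stands.
The additional-duty order on L-590 targets Lorania, not Junena; it does not apply.
Duty = 2,565 × €5.37 = €13,774.05.
Line 2 (S-439, Junena, 1,059 units, €169,249.38):
Base rate for S-439 is 12.5%.
Duty = €169,249.38 × 12.5% = €21,156.17.
Total = €13,774.05 + €21,156.17 = €34,930.22.

€34,930.22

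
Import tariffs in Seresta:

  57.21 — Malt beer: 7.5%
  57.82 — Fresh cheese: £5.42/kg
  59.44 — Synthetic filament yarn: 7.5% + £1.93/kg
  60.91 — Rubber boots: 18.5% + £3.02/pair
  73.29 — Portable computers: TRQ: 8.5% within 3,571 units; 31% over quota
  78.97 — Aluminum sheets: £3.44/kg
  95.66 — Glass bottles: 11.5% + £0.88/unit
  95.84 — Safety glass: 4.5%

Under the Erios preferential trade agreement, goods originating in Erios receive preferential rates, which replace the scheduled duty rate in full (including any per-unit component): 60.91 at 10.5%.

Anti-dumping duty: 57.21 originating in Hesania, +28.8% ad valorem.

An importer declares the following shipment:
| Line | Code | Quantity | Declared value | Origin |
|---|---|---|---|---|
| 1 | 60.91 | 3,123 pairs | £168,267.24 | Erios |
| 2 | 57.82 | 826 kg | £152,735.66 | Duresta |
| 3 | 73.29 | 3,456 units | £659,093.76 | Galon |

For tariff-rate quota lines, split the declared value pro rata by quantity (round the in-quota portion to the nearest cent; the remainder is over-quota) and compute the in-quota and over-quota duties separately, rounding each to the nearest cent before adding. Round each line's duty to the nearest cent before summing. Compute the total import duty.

£78,167.95

Line 1 (60.91, Erios, 3,123 pairs, £168,267.24):
Base rate for 60.91 is 18.5% + £3.02/pair.
Origin Erios qualifies under the Seresta–Erios agreement and 60.91 is covered: preferential rate 10.5% applies instead.
Duty = £168,267.24 × 10.5% = £17,668.06.
Line 2 (57.82, Duresta, 826 kg, £152,735.66):
Base rate for 57.82 is £5.42/kg.
Duty = 826 × £5.42 = £4,476.92.
Line 3 (73.29, Galon, 3,456 units, £659,093.76):
Code 73.29 is under a tariff-rate quota (threshold 3,571 units). Quantity 3,456 units is within the quota, so the in-quota rate 8.5% applies to the full value.
Duty = £659,093.76 × 8.5% = £56,022.97.
Total = £17,668.06 + £4,476.92 + £56,022.97 = £78,167.95.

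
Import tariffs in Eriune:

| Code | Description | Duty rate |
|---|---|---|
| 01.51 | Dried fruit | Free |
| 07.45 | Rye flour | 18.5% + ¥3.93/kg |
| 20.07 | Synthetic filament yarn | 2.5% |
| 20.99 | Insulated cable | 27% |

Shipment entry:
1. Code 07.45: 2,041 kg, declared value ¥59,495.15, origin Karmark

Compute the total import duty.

¥19,027.73

Line 1 (07.45, Karmark, 2,041 kg, ¥59,495.15):
Base rate for 07.45 is 18.5% + ¥3.93/kg.
Duty = ¥59,495.15 × 18.5% + 2,041 × ¥3.93 = ¥19,027.73.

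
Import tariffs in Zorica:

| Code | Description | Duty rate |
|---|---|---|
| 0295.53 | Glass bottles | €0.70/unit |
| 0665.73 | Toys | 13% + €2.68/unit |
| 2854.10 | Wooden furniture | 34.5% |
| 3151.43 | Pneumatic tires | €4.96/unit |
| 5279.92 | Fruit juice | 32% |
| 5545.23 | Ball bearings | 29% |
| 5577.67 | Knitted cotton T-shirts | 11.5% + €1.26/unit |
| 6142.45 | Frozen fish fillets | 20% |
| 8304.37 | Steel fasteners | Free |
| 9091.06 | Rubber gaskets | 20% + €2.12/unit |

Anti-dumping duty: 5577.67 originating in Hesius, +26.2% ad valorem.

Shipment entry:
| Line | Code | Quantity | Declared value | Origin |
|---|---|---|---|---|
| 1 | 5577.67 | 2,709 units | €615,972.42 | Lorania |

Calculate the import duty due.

Line 1 (5577.67, Lorania, 2,709 units, €615,972.42):
Base rate for 5577.67 is 11.5% + €1.26/unit.
The additional-duty order on 5577.67 targets Hesius, not Lorania; it does not apply.
Duty = €615,972.42 × 11.5% + 2,709 × €1.26 = €74,250.17.

€74,250.17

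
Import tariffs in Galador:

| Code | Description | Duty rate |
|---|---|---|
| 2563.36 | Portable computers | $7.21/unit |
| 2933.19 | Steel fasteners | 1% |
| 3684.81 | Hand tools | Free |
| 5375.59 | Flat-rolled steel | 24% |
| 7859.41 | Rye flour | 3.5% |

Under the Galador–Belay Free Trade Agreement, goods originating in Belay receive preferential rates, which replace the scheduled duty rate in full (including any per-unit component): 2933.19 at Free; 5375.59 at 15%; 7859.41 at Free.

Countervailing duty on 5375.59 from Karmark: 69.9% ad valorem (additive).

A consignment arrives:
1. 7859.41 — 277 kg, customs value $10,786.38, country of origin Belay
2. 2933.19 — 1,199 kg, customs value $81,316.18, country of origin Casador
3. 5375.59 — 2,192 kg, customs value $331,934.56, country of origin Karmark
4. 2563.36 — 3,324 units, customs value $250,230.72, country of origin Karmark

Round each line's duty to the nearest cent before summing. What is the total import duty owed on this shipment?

$336,465.75

Line 1 (7859.41, Belay, 277 kg, $10,786.38):
Base rate for 7859.41 is 3.5%.
Origin Belay qualifies under the Galador–Belay agreement and 7859.41 is covered: preferential rate Free applies instead.
Duty = $10,786.38 × 0% = $0.00.
Line 2 (2933.19, Casador, 1,199 kg, $81,316.18):
Base rate for 2933.19 is 1%.
2933.19 has an FTA preferential rate, but origin Casador is not Belay; base rate stands.
Duty = $81,316.18 × 1% = $813.16.
Line 3 (5375.59, Karmark, 2,192 kg, $331,934.56):
Base rate for 5375.59 is 24%.
5375.59 has an FTA preferential rate, but origin Karmark is not Belay; base rate stands.
Additional duty on 5375.59 from Karmark: +69.9%. Applied ad valorem rate: 24% + 69.9% = 93.9%.
Duty = $331,934.56 × 93.9% = $311,686.55.
Line 4 (2563.36, Karmark, 3,324 units, $250,230.72):
Base rate for 2563.36 is $7.21/unit.
Duty = 3,324 × $7.21 = $23,966.04.
Total = $0.00 + $813.16 + $311,686.55 + $23,966.04 = $336,465.75.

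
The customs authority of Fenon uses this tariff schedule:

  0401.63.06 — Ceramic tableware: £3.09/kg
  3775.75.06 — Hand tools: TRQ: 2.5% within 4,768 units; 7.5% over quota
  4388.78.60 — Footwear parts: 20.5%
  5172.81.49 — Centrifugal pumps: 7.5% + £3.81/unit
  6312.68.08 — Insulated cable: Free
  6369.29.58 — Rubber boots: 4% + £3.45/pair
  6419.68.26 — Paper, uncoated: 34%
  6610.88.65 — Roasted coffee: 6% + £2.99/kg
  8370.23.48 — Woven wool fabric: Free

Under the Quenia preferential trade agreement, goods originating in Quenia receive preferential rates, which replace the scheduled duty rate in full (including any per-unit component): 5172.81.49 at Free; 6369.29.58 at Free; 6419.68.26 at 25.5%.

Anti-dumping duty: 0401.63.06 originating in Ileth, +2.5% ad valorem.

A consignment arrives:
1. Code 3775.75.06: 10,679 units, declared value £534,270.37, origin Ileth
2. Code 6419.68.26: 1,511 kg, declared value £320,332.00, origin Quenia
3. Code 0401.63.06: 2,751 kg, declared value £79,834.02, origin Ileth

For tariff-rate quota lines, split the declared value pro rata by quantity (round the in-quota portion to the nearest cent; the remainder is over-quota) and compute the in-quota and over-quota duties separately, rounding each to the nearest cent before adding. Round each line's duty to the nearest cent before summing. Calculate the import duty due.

Line 1 (3775.75.06, Ileth, 10,679 units, £534,270.37):
Code 3775.75.06 is under a tariff-rate quota (threshold 4,768 units). In-quota: 4,768 units at 2.5%; over-quota: 5,911 units at 7.5%.
Pro-rata value split: in-quota = £534,270.37 × 4,768/10,679 = £238,543.04; over-quota = £534,270.37 − £238,543.04 = £295,727.33.
In-quota duty = £238,543.04 × 2.5% = £5,963.58. Over-quota duty = £295,727.33 × 7.5% = £22,179.55.
Line duty = £5,963.58 + £22,179.55 = £28,143.13.
Line 2 (6419.68.26, Quenia, 1,511 kg, £320,332.00):
Base rate for 6419.68.26 is 34%.
Origin Quenia qualifies under the Fenon–Quenia agreement and 6419.68.26 is covered: preferential rate 25.5% applies instead.
Duty = £320,332.00 × 25.5% = £81,684.66.
Line 3 (0401.63.06, Ileth, 2,751 kg, £79,834.02):
Base rate for 0401.63.06 is £3.09/kg.
Additional duty on 0401.63.06 from Ileth: +2.5% ad valorem. Applied ad valorem rate = 2.5%.
Duty = £79,834.02 × 2.5% + 2,751 × £3.09 = £10,496.44.
Total = £28,143.13 + £81,684.66 + £10,496.44 = £120,324.23.

£120,324.23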